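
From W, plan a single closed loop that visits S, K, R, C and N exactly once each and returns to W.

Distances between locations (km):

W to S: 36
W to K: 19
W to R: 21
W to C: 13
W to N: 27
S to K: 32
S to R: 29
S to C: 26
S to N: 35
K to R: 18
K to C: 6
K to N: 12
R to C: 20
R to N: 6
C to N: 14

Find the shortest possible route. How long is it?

There are 60 distinct closed tours to check (reversals are equivalent).
W - S - K - R - C - N - W: 36+32+18+20+14+27 = 147
W - S - K - R - N - C - W: 36+32+18+6+14+13 = 119
W - S - K - C - R - N - W: 36+32+6+20+6+27 = 127
W - S - K - C - N - R - W: 36+32+6+14+6+21 = 115
W - S - K - N - R - C - W: 36+32+12+6+20+13 = 119
W - S - K - N - C - R - W: 36+32+12+14+20+21 = 135
W - S - R - K - C - N - W: 36+29+18+6+14+27 = 130
W - S - R - K - N - C - W: 36+29+18+12+14+13 = 122
W - S - R - C - K - N - W: 36+29+20+6+12+27 = 130
W - S - R - C - N - K - W: 36+29+20+14+12+19 = 130
W - S - R - N - K - C - W: 36+29+6+12+6+13 = 102
W - S - R - N - C - K - W: 36+29+6+14+6+19 = 110
W - S - C - K - R - N - W: 36+26+6+18+6+27 = 119
W - S - C - K - N - R - W: 36+26+6+12+6+21 = 107
… (46 more)
The minimum is 102.
One optimal route: W → S → R → N → K → C → W (or its reverse).

Minimum total distance: 102 km.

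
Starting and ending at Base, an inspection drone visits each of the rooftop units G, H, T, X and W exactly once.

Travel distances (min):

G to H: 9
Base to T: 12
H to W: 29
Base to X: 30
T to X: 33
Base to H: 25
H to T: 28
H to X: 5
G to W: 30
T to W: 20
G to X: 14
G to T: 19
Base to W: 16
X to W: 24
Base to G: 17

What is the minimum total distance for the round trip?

Base→G→H→T→X→W→Base: 17+9+28+33+24+16 = 127
Base→G→H→T→W→X→Base: 17+9+28+20+24+30 = 128
Base→G→H→X→T→W→Base: 17+9+5+33+20+16 = 100
Base→G→H→X→W→T→Base: 17+9+5+24+20+12 = 87
Base→G→H→W→T→X→Base: 17+9+29+20+33+30 = 138
Base→G→H→W→X→T→Base: 17+9+29+24+33+12 = 124
Base→G→T→H→X→W→Base: 17+19+28+5+24+16 = 109
Base→G→T→H→W→X→Base: 17+19+28+29+24+30 = 147
Base→G→T→X→H→W→Base: 17+19+33+5+29+16 = 119
Base→G→T→X→W→H→Base: 17+19+33+24+29+25 = 147
Base→G→T→W→H→X→Base: 17+19+20+29+5+30 = 120
Base→G→T→W→X→H→Base: 17+19+20+24+5+25 = 110
Base→G→X→H→T→W→Base: 17+14+5+28+20+16 = 100
Base→G→X→H→W→T→Base: 17+14+5+29+20+12 = 97
… (46 more)
Base→T→G→H→X→W→Base: 12+19+9+5+24+16 = 85  ← best
The minimum is 85.
One optimal route: Base → T → G → H → X → W → Base (or its reverse).

85 min — the shortest possible round trip.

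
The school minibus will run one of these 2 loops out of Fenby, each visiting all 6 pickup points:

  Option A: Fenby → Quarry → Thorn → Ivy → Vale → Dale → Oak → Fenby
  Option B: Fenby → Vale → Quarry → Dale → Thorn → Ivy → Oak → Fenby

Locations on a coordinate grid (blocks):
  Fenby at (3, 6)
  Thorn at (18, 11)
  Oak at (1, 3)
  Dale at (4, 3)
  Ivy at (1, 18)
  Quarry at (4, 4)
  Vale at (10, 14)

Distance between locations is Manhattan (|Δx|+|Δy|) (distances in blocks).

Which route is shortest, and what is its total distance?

86 blocks — Option A is the shortest.

Option A: 3 + 21 + 24 + 13 + 17 + 3 + 5 = 86
Option B: 15 + 16 + 1 + 22 + 24 + 15 + 5 = 98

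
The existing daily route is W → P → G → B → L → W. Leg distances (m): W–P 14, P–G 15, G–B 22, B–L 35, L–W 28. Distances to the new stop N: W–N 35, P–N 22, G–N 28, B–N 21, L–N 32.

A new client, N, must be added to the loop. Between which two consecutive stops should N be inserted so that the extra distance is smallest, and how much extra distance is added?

Insertion cost between consecutive stops i–j is d(i,N) + d(N,j) − d(i,j):
  between W and P: 35 + 22 − 14 = 43
  between P and G: 22 + 28 − 15 = 35
  between G and B: 28 + 21 − 22 = 27
  between B and L: 21 + 32 − 35 = 18
  between L and W: 32 + 35 − 28 = 39
Cheapest insertion is between B and L, adding 18.
New total = 114 + 18 = 132.

Adding 18 m by placing N on the B–L leg.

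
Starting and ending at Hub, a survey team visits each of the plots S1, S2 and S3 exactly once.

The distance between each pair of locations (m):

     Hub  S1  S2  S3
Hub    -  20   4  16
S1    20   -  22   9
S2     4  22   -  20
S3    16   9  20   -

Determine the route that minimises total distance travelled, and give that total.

51 m — the shortest possible round trip.

With 3 stops there are 3!/2 = 3 distinct round trips (a route and its reverse cost the same).
Hub→S1→S2→S3→Hub: 20+22+20+16 = 78
Hub→S1→S3→S2→Hub: 20+9+20+4 = 53
Hub→S2→S1→S3→Hub: 4+22+9+16 = 51
The minimum is 51.
One optimal route: Hub → S2 → S1 → S3 → Hub (or its reverse).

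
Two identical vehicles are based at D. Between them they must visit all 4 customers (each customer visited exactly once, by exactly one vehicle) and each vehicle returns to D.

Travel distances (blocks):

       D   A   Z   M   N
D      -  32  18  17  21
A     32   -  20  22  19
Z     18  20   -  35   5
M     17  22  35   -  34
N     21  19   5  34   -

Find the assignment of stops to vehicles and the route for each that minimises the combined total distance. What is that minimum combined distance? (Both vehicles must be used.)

Check every non-empty split of the stops between the two vehicles; for each half take its own optimal tour:
  {A} + {Z, M, N}: 64 + 74 = 138
  {Z} + {A, M, N}: 36 + 79 = 115
  {A, Z} + {M, N}: 70 + 72 = 142
  {M} + {A, Z, N}: 34 + 74 = 108
  {A, M} + {Z, N}: 71 + 44 = 115
  {Z, M} + {A, N}: 70 + 72 = 142
  … (7 splits in total)
Best: vehicle 1 D → M → D = 34; vehicle 2 D → A → N → Z → D = 74; combined 108.

Minimum combined distance: 108 blocks.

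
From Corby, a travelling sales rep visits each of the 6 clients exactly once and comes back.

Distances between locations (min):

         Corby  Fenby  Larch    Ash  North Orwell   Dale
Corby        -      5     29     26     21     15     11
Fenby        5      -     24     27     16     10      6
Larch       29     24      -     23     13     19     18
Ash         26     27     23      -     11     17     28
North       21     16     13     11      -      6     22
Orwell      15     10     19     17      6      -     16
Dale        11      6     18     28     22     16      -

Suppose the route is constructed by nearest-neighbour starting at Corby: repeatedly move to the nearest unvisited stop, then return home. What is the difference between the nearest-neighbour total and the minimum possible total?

Corby: Fenby=5, Dale=11, Orwell=15, North=21, Ash=26, Larch=29 ⇒ Fenby
Fenby: Dale=6, Orwell=10, North=16, Larch=24, Ash=27 ⇒ Dale
Dale: Orwell=16, Larch=18, North=22, Ash=28 ⇒ Orwell
Orwell: North=6, Ash=17, Larch=19 ⇒ North
North: Ash=11, Larch=13 ⇒ Ash
Ash: Larch=23 ⇒ Larch
NN route Corby → Fenby → Dale → Orwell → North → Ash → Larch → Corby costs 96.
Optimal: Corby → Fenby → Orwell → North → Ash → Larch → Dale → Corby costs 84 (by enumerating all 360 distinct tours).
Excess = 96 − 84 = 12.

12 min longer than the optimal tour.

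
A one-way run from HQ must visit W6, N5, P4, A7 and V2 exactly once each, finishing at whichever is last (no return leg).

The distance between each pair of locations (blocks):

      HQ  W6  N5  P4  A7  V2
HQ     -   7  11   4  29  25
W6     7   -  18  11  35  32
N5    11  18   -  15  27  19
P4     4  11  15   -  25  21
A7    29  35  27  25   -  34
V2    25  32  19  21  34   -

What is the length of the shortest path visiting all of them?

There are 5! = 120 possible orderings.
HQ - W6 - N5 - P4 - A7 - V2: 7+18+15+25+34 = 99
HQ - W6 - N5 - P4 - V2 - A7: 7+18+15+21+34 = 95
HQ - W6 - N5 - A7 - P4 - V2: 7+18+27+25+21 = 98
HQ - W6 - N5 - A7 - V2 - P4: 7+18+27+34+21 = 107
HQ - W6 - N5 - V2 - P4 - A7: 7+18+19+21+25 = 90
HQ - W6 - N5 - V2 - A7 - P4: 7+18+19+34+25 = 103
HQ - W6 - P4 - N5 - A7 - V2: 7+11+15+27+34 = 94
HQ - W6 - P4 - N5 - V2 - A7: 7+11+15+19+34 = 86
HQ - W6 - P4 - A7 - N5 - V2: 7+11+25+27+19 = 89
HQ - W6 - P4 - A7 - V2 - N5: 7+11+25+34+19 = 96
HQ - W6 - P4 - V2 - N5 - A7: 7+11+21+19+27 = 85
HQ - W6 - P4 - V2 - A7 - N5: 7+11+21+34+27 = 100
HQ - W6 - A7 - N5 - P4 - V2: 7+35+27+15+21 = 105
HQ - W6 - A7 - N5 - V2 - P4: 7+35+27+19+21 = 109
… (106 more)
The minimum is 85.
One shortest path: HQ → W6 → P4 → V2 → N5 → A7.

Minimum one-way distance = 85 blocks.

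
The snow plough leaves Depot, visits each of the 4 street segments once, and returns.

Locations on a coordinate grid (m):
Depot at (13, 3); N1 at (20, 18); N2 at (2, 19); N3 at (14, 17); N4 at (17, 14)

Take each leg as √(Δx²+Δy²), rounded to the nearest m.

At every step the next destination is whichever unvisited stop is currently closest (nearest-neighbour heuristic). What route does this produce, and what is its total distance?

Total distance 59 m via the nearest-neighbour route Depot → N4 → N3 → N1 → N2 → Depot.

At Depot the remaining stops are N4 12, N3 14, N1 17, N2 19; go to N4.
At N4 the remaining stops are N3 4, N1 5, N2 16; go to N3.
At N3 the remaining stops are N1 6, N2 12; go to N1.
At N1 the remaining stops are N2 18; go to N2.
Return N2→Depot: 19.
Total = 12 + 4 + 6 + 18 + 19 = 59.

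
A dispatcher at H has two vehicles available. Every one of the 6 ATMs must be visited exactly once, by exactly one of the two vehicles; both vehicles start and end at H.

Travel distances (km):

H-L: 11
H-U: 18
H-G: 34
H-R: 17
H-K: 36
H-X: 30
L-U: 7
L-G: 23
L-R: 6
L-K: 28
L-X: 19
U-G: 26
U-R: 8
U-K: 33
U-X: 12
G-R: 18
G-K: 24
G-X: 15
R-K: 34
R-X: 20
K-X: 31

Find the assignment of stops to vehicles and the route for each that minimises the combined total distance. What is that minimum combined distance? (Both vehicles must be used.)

Minimum combined distance: 134 km.

There are 2^5 − 1 = 31 ways to divide the 6 stops into two non-empty groups. For each, the best each vehicle can do is its own shortest tour through its group:
  {L} + {U, G, R, K, X}: 22 + 112 = 134
  {U} + {L, G, R, K, X}: 36 + 112 = 148
  {L, U} + {G, R, K, X}: 36 + 112 = 148
  {G} + {L, U, R, K, X}: 68 + 104 = 172
  {L, G} + {U, R, K, X}: 68 + 104 = 172
  {U, G} + {L, R, K, X}: 78 + 104 = 182
  … (31 splits in total)
Best: vehicle 1 H → L → H = 22; vehicle 2 H → R → U → X → G → K → H = 112; combined 134.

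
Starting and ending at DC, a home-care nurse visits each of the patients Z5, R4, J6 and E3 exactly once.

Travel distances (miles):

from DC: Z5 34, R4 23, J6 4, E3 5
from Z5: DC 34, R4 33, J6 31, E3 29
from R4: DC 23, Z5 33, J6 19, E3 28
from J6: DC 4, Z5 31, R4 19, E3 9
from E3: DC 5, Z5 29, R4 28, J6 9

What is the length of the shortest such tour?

With 4 stops there are 4!/2 = 12 distinct round trips (a route and its reverse cost the same).
DC - Z5 - R4 - J6 - E3 - DC: 34+33+19+9+5 = 100
DC - Z5 - R4 - E3 - J6 - DC: 34+33+28+9+4 = 108
DC - Z5 - J6 - R4 - E3 - DC: 34+31+19+28+5 = 117
DC - Z5 - J6 - E3 - R4 - DC: 34+31+9+28+23 = 125
DC - Z5 - E3 - R4 - J6 - DC: 34+29+28+19+4 = 114
DC - Z5 - E3 - J6 - R4 - DC: 34+29+9+19+23 = 114
DC - R4 - Z5 - J6 - E3 - DC: 23+33+31+9+5 = 101
DC - R4 - Z5 - E3 - J6 - DC: 23+33+29+9+4 = 98
DC - R4 - J6 - Z5 - E3 - DC: 23+19+31+29+5 = 107
DC - R4 - E3 - Z5 - J6 - DC: 23+28+29+31+4 = 115
DC - J6 - Z5 - R4 - E3 - DC: 4+31+33+28+5 = 101
DC - J6 - R4 - Z5 - E3 - DC: 4+19+33+29+5 = 90
The minimum is 90.
One optimal route: DC → J6 → R4 → Z5 → E3 → DC (or its reverse).

90 miles — the shortest possible round trip.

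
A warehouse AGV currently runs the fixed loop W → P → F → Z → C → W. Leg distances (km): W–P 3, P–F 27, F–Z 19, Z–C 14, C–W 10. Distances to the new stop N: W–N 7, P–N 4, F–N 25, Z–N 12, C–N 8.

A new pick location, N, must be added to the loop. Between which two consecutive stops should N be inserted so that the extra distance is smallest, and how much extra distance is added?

Insertion cost between consecutive stops i–j is d(i,N) + d(N,j) − d(i,j):
  between W and P: 7 + 4 − 3 = 8
  between P and F: 4 + 25 − 27 = 2
  between F and Z: 25 + 12 − 19 = 18
  between Z and C: 12 + 8 − 14 = 6
  between C and W: 8 + 7 − 10 = 5
Cheapest insertion is between P and F, adding 2.
New total = 73 + 2 = 75.

Adding 2 km by placing N on the P–F leg.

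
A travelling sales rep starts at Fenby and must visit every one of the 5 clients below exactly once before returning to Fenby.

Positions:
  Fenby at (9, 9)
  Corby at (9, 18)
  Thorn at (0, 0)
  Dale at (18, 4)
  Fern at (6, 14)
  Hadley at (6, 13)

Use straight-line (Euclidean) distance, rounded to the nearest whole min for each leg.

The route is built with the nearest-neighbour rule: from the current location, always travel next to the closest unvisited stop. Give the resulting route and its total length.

From Fenby: distances to unvisited — Hadley=5, Fern=6, Corby=9, Dale=10, Thorn=13. Nearest is Hadley (5).
From Hadley: distances to unvisited — Fern=1, Corby=6, Thorn=14, Dale=15. Nearest is Fern (1).
From Fern: distances to unvisited — Corby=5, Thorn=15, Dale=16. Nearest is Corby (5).
From Corby: distances to unvisited — Dale=17, Thorn=20. Nearest is Dale (17).
From Dale: distances to unvisited — Thorn=18. Nearest is Thorn (18).
Return Thorn→Fenby: 13.
Total = 5 + 1 + 5 + 17 + 18 + 13 = 59.

Total distance 59 min via the nearest-neighbour route Fenby → Hadley → Fern → Corby → Dale → Thorn → Fenby.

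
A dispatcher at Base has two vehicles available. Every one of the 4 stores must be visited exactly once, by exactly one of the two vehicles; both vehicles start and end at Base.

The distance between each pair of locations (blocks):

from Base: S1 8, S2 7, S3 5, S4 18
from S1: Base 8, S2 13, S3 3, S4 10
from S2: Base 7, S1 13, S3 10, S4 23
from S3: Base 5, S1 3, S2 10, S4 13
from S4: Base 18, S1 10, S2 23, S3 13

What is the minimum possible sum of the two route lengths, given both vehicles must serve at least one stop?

50 blocks — the smallest possible combined total.

There are 2^3 − 1 = 7 ways to divide the 4 stops into two non-empty groups. For each, the best each vehicle can do is its own shortest tour through its group:
  {S1} + {S2, S3, S4}: 16 + 48 = 64
  {S2} + {S1, S3, S4}: 14 + 36 = 50
  {S1, S2} + {S3, S4}: 28 + 36 = 64
  {S3} + {S1, S2, S4}: 10 + 48 = 58
  {S1, S3} + {S2, S4}: 16 + 48 = 64
  {S2, S3} + {S1, S4}: 22 + 36 = 58
  … (7 splits in total)
Best: vehicle 1 Base → S2 → Base = 14; vehicle 2 Base → S1 → S4 → S3 → Base = 36; combined 50.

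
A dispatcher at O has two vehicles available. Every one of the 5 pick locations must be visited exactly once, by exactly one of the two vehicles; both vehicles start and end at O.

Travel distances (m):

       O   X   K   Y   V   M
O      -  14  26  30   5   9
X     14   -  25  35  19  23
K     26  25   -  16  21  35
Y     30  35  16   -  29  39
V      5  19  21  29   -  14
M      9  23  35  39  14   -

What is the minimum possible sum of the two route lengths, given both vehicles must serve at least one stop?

Try each way of splitting the stops between the two vehicles (each non-empty) and, for each split, find the best tour for each vehicle:
  {X} + {K, Y, V, M}: 28 + 90 = 118
  {K} + {X, Y, V, M}: 52 + 101 = 153
  {X, K} + {Y, V, M}: 65 + 82 = 147
  {Y} + {X, K, V, M}: 60 + 83 = 143
  {X, Y} + {K, V, M}: 79 + 70 = 149
  {K, Y} + {X, V, M}: 72 + 56 = 128
  … (15 splits in total)
  {X, K, Y, V} + {M}: 89 + 18 = 107  ← best
Best: vehicle 1 O → X → K → Y → V → O = 89; vehicle 2 O → M → O = 18; combined 107.

107 m — the smallest possible combined total.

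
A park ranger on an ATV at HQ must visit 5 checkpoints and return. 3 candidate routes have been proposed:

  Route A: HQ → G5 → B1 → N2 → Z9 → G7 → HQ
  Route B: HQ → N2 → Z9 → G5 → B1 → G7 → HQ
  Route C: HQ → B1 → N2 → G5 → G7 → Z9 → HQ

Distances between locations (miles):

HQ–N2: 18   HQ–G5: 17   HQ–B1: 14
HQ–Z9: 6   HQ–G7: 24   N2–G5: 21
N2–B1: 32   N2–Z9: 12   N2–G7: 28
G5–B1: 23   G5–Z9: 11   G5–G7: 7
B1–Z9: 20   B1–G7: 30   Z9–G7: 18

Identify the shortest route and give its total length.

Route A: 17 + 23 + 32 + 12 + 18 + 24 = 126
Route B: 18 + 12 + 11 + 23 + 30 + 24 = 118
Route C: 14 + 32 + 21 + 7 + 18 + 6 = 98

98 miles — Route C is the shortest.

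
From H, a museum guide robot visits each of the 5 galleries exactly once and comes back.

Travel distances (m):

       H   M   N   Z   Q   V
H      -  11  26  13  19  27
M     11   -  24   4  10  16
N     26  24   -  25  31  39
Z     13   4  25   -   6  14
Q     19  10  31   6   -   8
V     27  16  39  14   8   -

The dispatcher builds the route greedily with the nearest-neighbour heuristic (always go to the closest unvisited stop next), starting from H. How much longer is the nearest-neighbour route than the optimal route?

From H: M=11, Z=13, Q=19, N=26, V=27 → choose M (11).
From M: Z=4, Q=10, V=16, N=24 → choose Z (4).
From Z: Q=6, V=14, N=25 → choose Q (6).
From Q: V=8, N=31 → choose V (8).
From V: N=39 → choose N (39).
NN route H → M → Z → Q → V → N → H costs 94.
Optimal: H → M → V → Q → Z → N → H costs 92 (by enumerating all 60 distinct tours).
Excess = 94 − 92 = 2.

Excess over optimum: 2 m.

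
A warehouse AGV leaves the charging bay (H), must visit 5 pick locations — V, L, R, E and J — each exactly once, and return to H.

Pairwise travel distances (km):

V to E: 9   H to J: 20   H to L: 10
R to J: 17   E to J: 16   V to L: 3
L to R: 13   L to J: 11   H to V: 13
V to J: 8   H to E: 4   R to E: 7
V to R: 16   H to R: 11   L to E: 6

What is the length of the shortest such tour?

There are 60 distinct closed tours to check (reversals are equivalent).
H-V-L-R-E-J-H: 13+3+13+7+16+20 = 72
H-V-L-R-J-E-H: 13+3+13+17+16+4 = 66
H-V-L-E-R-J-H: 13+3+6+7+17+20 = 66
H-V-L-E-J-R-H: 13+3+6+16+17+11 = 66
H-V-L-J-R-E-H: 13+3+11+17+7+4 = 55
H-V-L-J-E-R-H: 13+3+11+16+7+11 = 61
H-V-R-L-E-J-H: 13+16+13+6+16+20 = 84
H-V-R-L-J-E-H: 13+16+13+11+16+4 = 73
H-V-R-E-L-J-H: 13+16+7+6+11+20 = 73
H-V-R-E-J-L-H: 13+16+7+16+11+10 = 73
H-V-R-J-L-E-H: 13+16+17+11+6+4 = 67
H-V-R-J-E-L-H: 13+16+17+16+6+10 = 78
H-V-E-L-R-J-H: 13+9+6+13+17+20 = 78
H-V-E-L-J-R-H: 13+9+6+11+17+11 = 67
… (46 more)
H-L-V-J-R-E-H: 10+3+8+17+7+4 = 49  ← best
The minimum is 49.
One optimal route: H → L → V → J → R → E → H (or its reverse).

Minimum total distance: 49 km.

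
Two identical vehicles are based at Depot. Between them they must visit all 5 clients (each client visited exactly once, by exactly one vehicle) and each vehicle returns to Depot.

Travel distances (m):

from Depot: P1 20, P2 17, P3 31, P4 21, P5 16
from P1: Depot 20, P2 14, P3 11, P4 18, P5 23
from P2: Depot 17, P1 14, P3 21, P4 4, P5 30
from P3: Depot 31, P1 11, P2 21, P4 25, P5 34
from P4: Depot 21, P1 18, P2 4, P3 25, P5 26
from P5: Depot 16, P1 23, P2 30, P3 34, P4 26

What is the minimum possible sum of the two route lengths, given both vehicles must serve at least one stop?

There are 2^4 − 1 = 15 ways to divide the 5 stops into two non-empty groups. For each, the best each vehicle can do is its own shortest tour through its group:
  {P1} + {P2, P3, P4, P5}: 40 + 96 = 136
  {P2} + {P1, P3, P4, P5}: 34 + 96 = 130
  {P1, P2} + {P3, P4, P5}: 51 + 96 = 147
  {P3} + {P1, P2, P4, P5}: 62 + 78 = 140
  {P1, P3} + {P2, P4, P5}: 62 + 63 = 125
  {P2, P3} + {P1, P4, P5}: 69 + 78 = 147
  … (15 splits in total)
  {P1, P2, P3, P4} + {P5}: 77 + 32 = 109  ← best
Best: vehicle 1 Depot → P1 → P3 → P2 → P4 → Depot = 77; vehicle 2 Depot → P5 → Depot = 32; combined 109.

109 m — the smallest possible combined total.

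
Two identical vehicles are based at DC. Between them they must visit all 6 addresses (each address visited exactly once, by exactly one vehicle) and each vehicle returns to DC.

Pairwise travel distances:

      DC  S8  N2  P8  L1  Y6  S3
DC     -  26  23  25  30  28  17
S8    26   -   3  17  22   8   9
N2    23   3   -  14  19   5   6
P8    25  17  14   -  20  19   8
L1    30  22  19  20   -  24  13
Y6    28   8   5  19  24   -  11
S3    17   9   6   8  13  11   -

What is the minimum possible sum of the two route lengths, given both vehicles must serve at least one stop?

137 — the smallest possible combined total.

Try each way of splitting the stops between the two vehicles (each non-empty) and, for each split, find the best tour for each vehicle:
  {S8} + {N2, P8, L1, Y6, S3}: 52 + 97 = 149
  {N2} + {S8, P8, L1, Y6, S3}: 46 + 103 = 149
  {S8, N2} + {P8, L1, Y6, S3}: 52 + 97 = 149
  {P8} + {S8, N2, L1, Y6, S3}: 50 + 88 = 138
  {S8, P8} + {N2, L1, Y6, S3}: 68 + 82 = 150
  {N2, P8} + {S8, L1, Y6, S3}: 62 + 88 = 150
  … (31 splits in total)
  {P8, L1} + {S8, N2, Y6, S3}: 75 + 62 = 137  ← best
Best: vehicle 1 DC → P8 → L1 → DC = 75; vehicle 2 DC → S8 → N2 → Y6 → S3 → DC = 62; combined 137.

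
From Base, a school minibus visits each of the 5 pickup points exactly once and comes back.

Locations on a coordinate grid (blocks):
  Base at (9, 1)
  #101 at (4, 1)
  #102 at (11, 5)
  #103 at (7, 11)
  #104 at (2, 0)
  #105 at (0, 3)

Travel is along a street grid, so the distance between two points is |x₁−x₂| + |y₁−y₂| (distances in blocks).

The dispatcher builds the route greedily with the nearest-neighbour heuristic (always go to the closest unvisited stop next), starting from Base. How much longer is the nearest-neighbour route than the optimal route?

Base: #101=5, #102=6, #104=8, #105=11, #103=12 ⇒ #101
#101: #104=3, #105=6, #102=11, #103=13 ⇒ #104
#104: #105=5, #102=14, #103=16 ⇒ #105
#105: #102=13, #103=15 ⇒ #102
#102: #103=10 ⇒ #103
NN route Base → #101 → #104 → #105 → #102 → #103 → Base costs 48.
Optimal: Base → #101 → #104 → #105 → #103 → #102 → Base costs 44 (by enumerating all 60 distinct tours).
Excess = 48 − 44 = 4.

Excess over optimum: 4 blocks.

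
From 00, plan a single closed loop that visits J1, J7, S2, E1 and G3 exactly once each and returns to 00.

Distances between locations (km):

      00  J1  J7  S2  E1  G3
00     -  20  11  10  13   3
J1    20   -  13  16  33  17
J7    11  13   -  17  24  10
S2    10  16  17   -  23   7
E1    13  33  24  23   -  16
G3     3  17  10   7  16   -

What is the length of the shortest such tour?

Shortest round trip = 76 km.

There are 60 distinct closed tours to check (reversals are equivalent).
00 → J1 → J7 → S2 → E1 → G3 → 00: 20+13+17+23+16+3 = 92
00 → J1 → J7 → S2 → G3 → E1 → 00: 20+13+17+7+16+13 = 86
00 → J1 → J7 → E1 → S2 → G3 → 00: 20+13+24+23+7+3 = 90
00 → J1 → J7 → E1 → G3 → S2 → 00: 20+13+24+16+7+10 = 90
00 → J1 → J7 → G3 → S2 → E1 → 00: 20+13+10+7+23+13 = 86
00 → J1 → J7 → G3 → E1 → S2 → 00: 20+13+10+16+23+10 = 92
00 → J1 → S2 → J7 → E1 → G3 → 00: 20+16+17+24+16+3 = 96
00 → J1 → S2 → J7 → G3 → E1 → 00: 20+16+17+10+16+13 = 92
00 → J1 → S2 → E1 → J7 → G3 → 00: 20+16+23+24+10+3 = 96
00 → J1 → S2 → E1 → G3 → J7 → 00: 20+16+23+16+10+11 = 96
00 → J1 → S2 → G3 → J7 → E1 → 00: 20+16+7+10+24+13 = 90
00 → J1 → S2 → G3 → E1 → J7 → 00: 20+16+7+16+24+11 = 94
00 → J1 → E1 → J7 → S2 → G3 → 00: 20+33+24+17+7+3 = 104
00 → J1 → E1 → J7 → G3 → S2 → 00: 20+33+24+10+7+10 = 104
… (46 more)
00 → J7 → J1 → S2 → G3 → E1 → 00: 11+13+16+7+16+13 = 76  ← best
The minimum is 76.
One optimal route: 00 → J7 → J1 → S2 → G3 → E1 → 00 (or its reverse).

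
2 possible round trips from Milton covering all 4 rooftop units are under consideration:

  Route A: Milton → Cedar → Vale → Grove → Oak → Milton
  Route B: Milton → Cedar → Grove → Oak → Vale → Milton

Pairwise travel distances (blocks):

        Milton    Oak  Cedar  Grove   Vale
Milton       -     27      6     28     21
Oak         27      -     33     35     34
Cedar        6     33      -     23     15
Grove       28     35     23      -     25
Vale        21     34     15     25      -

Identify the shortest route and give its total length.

Shortest is Route A, total 108 blocks.

Route A: 6 + 15 + 25 + 35 + 27 = 108
Route B: 6 + 23 + 35 + 34 + 21 = 119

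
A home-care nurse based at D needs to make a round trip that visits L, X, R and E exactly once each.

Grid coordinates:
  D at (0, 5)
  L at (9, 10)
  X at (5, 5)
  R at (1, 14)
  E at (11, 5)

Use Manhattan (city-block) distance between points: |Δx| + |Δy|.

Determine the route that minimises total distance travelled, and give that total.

Shortest round trip = 40.

With 4 stops there are 4!/2 = 12 distinct round trips (a route and its reverse cost the same).
D - L - X - R - E - D: 14+9+13+19+11 = 66
D - L - X - E - R - D: 14+9+6+19+10 = 58
D - L - R - X - E - D: 14+12+13+6+11 = 56
D - L - R - E - X - D: 14+12+19+6+5 = 56
D - L - E - X - R - D: 14+7+6+13+10 = 50
D - L - E - R - X - D: 14+7+19+13+5 = 58
D - X - L - R - E - D: 5+9+12+19+11 = 56
D - X - L - E - R - D: 5+9+7+19+10 = 50
D - X - R - L - E - D: 5+13+12+7+11 = 48
D - X - E - L - R - D: 5+6+7+12+10 = 40
D - R - L - X - E - D: 10+12+9+6+11 = 48
D - R - X - L - E - D: 10+13+9+7+11 = 50
The minimum is 40.
One optimal route: D → X → E → L → R → D (or its reverse).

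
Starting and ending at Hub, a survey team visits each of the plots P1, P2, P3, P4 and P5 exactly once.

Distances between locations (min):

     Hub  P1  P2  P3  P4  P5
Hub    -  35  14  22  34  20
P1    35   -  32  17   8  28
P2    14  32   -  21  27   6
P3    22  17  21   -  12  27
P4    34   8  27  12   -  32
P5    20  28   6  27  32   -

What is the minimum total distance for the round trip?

With 5 stops there are 5!/2 = 60 distinct round trips (a route and its reverse cost the same).
Hub - P1 - P2 - P3 - P4 - P5 - Hub: 35+32+21+12+32+20 = 152
Hub - P1 - P2 - P3 - P5 - P4 - Hub: 35+32+21+27+32+34 = 181
Hub - P1 - P2 - P4 - P3 - P5 - Hub: 35+32+27+12+27+20 = 153
Hub - P1 - P2 - P4 - P5 - P3 - Hub: 35+32+27+32+27+22 = 175
Hub - P1 - P2 - P5 - P3 - P4 - Hub: 35+32+6+27+12+34 = 146
Hub - P1 - P2 - P5 - P4 - P3 - Hub: 35+32+6+32+12+22 = 139
Hub - P1 - P3 - P2 - P4 - P5 - Hub: 35+17+21+27+32+20 = 152
Hub - P1 - P3 - P2 - P5 - P4 - Hub: 35+17+21+6+32+34 = 145
Hub - P1 - P3 - P4 - P2 - P5 - Hub: 35+17+12+27+6+20 = 117
Hub - P1 - P3 - P4 - P5 - P2 - Hub: 35+17+12+32+6+14 = 116
Hub - P1 - P3 - P5 - P2 - P4 - Hub: 35+17+27+6+27+34 = 146
Hub - P1 - P3 - P5 - P4 - P2 - Hub: 35+17+27+32+27+14 = 152
Hub - P1 - P4 - P2 - P3 - P5 - Hub: 35+8+27+21+27+20 = 138
Hub - P1 - P4 - P2 - P5 - P3 - Hub: 35+8+27+6+27+22 = 125
… (46 more)
Hub - P2 - P5 - P1 - P4 - P3 - Hub: 14+6+28+8+12+22 = 90  ← best
The minimum is 90.
One optimal route: Hub → P2 → P5 → P1 → P4 → P3 → Hub (or its reverse).

90 min — the shortest possible round trip.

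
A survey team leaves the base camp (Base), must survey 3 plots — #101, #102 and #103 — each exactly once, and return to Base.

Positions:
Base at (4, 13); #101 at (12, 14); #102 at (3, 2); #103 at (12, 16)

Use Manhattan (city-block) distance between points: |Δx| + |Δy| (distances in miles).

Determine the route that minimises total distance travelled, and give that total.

With 3 stops there are 3!/2 = 3 distinct round trips (a route and its reverse cost the same).
Base-#101-#102-#103-Base: 9+21+23+11 = 64
Base-#101-#103-#102-Base: 9+2+23+12 = 46
Base-#102-#101-#103-Base: 12+21+2+11 = 46
The minimum is 46.
One optimal route: Base → #101 → #103 → #102 → Base (or its reverse).

46 miles — the shortest possible round trip.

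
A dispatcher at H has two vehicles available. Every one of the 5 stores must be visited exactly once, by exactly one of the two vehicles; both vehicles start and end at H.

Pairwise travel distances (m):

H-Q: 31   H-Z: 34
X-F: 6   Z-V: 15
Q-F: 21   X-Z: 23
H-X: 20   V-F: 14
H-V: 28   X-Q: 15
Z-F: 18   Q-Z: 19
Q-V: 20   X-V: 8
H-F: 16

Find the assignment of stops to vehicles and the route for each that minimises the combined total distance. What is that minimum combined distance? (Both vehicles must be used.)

125 m — the smallest possible combined total.

There are 2^4 − 1 = 15 ways to divide the 5 stops into two non-empty groups. For each, the best each vehicle can do is its own shortest tour through its group:
  {X} + {Q, Z, V, F}: 40 + 95 = 135
  {Q} + {X, Z, V, F}: 62 + 77 = 139
  {X, Q} + {Z, V, F}: 66 + 77 = 143
  {Z} + {X, Q, V, F}: 68 + 81 = 149
  {X, Z} + {Q, V, F}: 77 + 81 = 158
  {Q, Z} + {X, V, F}: 84 + 58 = 142
  … (15 splits in total)
  {X, Q, Z, V} + {F}: 93 + 32 = 125  ← best
Best: vehicle 1 H → X → V → Z → Q → H = 93; vehicle 2 H → F → H = 32; combined 125.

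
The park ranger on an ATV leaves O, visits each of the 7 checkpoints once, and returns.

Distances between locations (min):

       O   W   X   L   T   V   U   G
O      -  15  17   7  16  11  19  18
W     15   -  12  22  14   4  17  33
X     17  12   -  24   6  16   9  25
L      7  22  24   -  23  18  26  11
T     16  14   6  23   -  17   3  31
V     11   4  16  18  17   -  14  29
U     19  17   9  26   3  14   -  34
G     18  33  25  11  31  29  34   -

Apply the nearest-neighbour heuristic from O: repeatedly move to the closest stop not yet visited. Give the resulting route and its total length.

O → [L:7 / V:11 / W:15 / T:16 / X:17 / G:18 / U:19] → L (7)
L → [G:11 / V:18 / W:22 / T:23 / X:24 / U:26] → G (11)
G → [X:25 / V:29 / T:31 / W:33 / U:34] → X (25)
X → [T:6 / U:9 / W:12 / V:16] → T (6)
T → [U:3 / W:14 / V:17] → U (3)
U → [V:14 / W:17] → V (14)
V → [W:4] → W (4)
Return W→O: 15.
Total = 7 + 11 + 25 + 6 + 3 + 14 + 4 + 15 = 85.

Total distance 85 min via the nearest-neighbour route O → L → G → X → T → U → V → W → O.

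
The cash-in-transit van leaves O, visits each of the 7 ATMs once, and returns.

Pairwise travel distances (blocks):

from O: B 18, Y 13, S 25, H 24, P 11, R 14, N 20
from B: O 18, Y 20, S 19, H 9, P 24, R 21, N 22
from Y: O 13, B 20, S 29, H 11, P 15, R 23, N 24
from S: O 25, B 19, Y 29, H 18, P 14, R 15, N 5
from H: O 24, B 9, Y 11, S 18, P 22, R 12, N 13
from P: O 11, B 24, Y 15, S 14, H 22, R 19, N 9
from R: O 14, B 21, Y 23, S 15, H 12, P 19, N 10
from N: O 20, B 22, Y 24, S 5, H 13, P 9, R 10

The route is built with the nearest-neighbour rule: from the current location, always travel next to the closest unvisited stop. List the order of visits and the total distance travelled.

Nearest-neighbour total = 94 blocks; route O → P → N → S → R → H → B → Y → O.

From O: distances to unvisited — P=11, Y=13, R=14, B=18, N=20, H=24, S=25. Nearest is P (11).
From P: distances to unvisited — N=9, S=14, Y=15, R=19, H=22, B=24. Nearest is N (9).
From N: distances to unvisited — S=5, R=10, H=13, B=22, Y=24. Nearest is S (5).
From S: distances to unvisited — R=15, H=18, B=19, Y=29. Nearest is R (15).
From R: distances to unvisited — H=12, B=21, Y=23. Nearest is H (12).
From H: distances to unvisited — B=9, Y=11. Nearest is B (9).
From B: distances to unvisited — Y=20. Nearest is Y (20).
Return Y→O: 13.
Total = 11 + 9 + 5 + 15 + 12 + 9 + 20 + 13 = 94.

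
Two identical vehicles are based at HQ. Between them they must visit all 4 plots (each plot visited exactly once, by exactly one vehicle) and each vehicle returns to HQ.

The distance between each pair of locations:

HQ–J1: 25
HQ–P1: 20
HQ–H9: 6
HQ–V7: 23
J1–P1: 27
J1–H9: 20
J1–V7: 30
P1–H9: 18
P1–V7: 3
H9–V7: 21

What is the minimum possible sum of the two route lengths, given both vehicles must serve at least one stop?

Minimum combined distance: 90.

Try each way of splitting the stops between the two vehicles (each non-empty) and, for each split, find the best tour for each vehicle:
  {J1} + {P1, H9, V7}: 50 + 50 = 100
  {P1} + {J1, H9, V7}: 40 + 79 = 119
  {J1, P1} + {H9, V7}: 72 + 50 = 122
  {H9} + {J1, P1, V7}: 12 + 78 = 90
  {J1, H9} + {P1, V7}: 51 + 46 = 97
  {P1, H9} + {J1, V7}: 44 + 78 = 122
  … (7 splits in total)
Best: vehicle 1 HQ → H9 → HQ = 12; vehicle 2 HQ → J1 → P1 → V7 → HQ = 78; combined 90.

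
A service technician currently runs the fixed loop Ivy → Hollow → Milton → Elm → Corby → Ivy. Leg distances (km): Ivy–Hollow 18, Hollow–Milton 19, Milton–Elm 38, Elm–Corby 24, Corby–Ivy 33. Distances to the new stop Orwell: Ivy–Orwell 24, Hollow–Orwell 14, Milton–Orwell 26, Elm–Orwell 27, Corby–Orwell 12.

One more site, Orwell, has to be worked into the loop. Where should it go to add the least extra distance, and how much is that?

Minimum extra distance: 3 km, inserting Orwell between Corby and Ivy.

Insertion cost between consecutive stops i–j is d(i,Orwell) + d(Orwell,j) − d(i,j):
  between Ivy and Hollow: 24 + 14 − 18 = 20
  between Hollow and Milton: 14 + 26 − 19 = 21
  between Milton and Elm: 26 + 27 − 38 = 15
  between Elm and Corby: 27 + 12 − 24 = 15
  between Corby and Ivy: 12 + 24 − 33 = 3
Cheapest insertion is between Corby and Ivy, adding 3.
New total = 132 + 3 = 135.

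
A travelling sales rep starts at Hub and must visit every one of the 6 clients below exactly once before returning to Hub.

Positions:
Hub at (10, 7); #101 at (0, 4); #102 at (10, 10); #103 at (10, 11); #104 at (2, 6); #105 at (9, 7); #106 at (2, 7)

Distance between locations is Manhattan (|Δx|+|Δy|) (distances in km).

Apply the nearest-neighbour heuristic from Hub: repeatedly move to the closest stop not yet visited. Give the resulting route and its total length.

From Hub: distances to unvisited — #105=1, #102=3, #103=4, #106=8, #104=9, #101=13. Nearest is #105 (1).
From #105: distances to unvisited — #102=4, #103=5, #106=7, #104=8, #101=12. Nearest is #102 (4).
From #102: distances to unvisited — #103=1, #106=11, #104=12, #101=16. Nearest is #103 (1).
From #103: distances to unvisited — #106=12, #104=13, #101=17. Nearest is #106 (12).
From #106: distances to unvisited — #104=1, #101=5. Nearest is #104 (1).
From #104: distances to unvisited — #101=4. Nearest is #101 (4).
Return #101→Hub: 13.
Total = 1 + 4 + 1 + 12 + 1 + 4 + 13 = 36.

Total distance 36 km via the nearest-neighbour route Hub → #105 → #102 → #103 → #106 → #104 → #101 → Hub.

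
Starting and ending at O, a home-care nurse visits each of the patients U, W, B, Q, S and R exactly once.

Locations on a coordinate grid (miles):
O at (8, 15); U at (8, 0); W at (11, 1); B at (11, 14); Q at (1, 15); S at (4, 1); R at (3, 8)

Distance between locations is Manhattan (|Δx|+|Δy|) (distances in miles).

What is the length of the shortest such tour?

Minimum total distance: 50 miles.

There are 360 distinct closed tours to check (reversals are equivalent).
O-U-W-B-Q-S-R-O: 15+4+13+11+17+8+12 = 80
O-U-W-B-Q-R-S-O: 15+4+13+11+9+8+18 = 78
O-U-W-B-S-Q-R-O: 15+4+13+20+17+9+12 = 90
O-U-W-B-S-R-Q-O: 15+4+13+20+8+9+7 = 76
O-U-W-B-R-Q-S-O: 15+4+13+14+9+17+18 = 90
O-U-W-B-R-S-Q-O: 15+4+13+14+8+17+7 = 78
O-U-W-Q-B-S-R-O: 15+4+24+11+20+8+12 = 94
O-U-W-Q-B-R-S-O: 15+4+24+11+14+8+18 = 94
… (352 more)
O-B-W-U-S-R-Q-O: 4+13+4+5+8+9+7 = 50  ← best
The minimum is 50.
One optimal route: O → B → W → U → S → R → Q → O (or its reverse).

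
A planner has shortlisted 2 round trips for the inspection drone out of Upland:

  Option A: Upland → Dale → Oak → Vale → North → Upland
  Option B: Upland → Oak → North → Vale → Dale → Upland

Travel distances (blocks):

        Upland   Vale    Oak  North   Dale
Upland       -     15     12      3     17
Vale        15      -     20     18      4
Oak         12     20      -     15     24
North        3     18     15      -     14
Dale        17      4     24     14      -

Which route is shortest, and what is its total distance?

Shortest is Option B, total 66 blocks.

Option A: 17 + 24 + 20 + 18 + 3 = 82
Option B: 12 + 15 + 18 + 4 + 17 = 66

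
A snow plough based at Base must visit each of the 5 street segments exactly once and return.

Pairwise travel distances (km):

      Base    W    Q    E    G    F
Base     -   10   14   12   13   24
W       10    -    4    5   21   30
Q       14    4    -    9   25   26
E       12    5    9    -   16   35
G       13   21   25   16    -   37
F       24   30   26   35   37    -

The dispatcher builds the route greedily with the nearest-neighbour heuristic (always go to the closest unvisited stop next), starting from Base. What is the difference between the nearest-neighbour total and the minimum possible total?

Excess over optimum: 12 km.

Base: W=10, E=12, G=13, Q=14, F=24 ⇒ W
W: Q=4, E=5, G=21, F=30 ⇒ Q
Q: E=9, G=25, F=26 ⇒ E
E: G=16, F=35 ⇒ G
G: F=37 ⇒ F
NN route Base → W → Q → E → G → F → Base costs 100.
Optimal: Base → G → E → W → Q → F → Base costs 88 (by enumerating all 60 distinct tours).
Excess = 100 − 88 = 12.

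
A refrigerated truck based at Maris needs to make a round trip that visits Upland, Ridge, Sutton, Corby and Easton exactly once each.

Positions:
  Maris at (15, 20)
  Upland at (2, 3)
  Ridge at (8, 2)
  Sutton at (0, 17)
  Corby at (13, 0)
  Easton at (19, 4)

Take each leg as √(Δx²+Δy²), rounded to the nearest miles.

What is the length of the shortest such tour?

With 5 stops there are 5!/2 = 60 distinct round trips (a route and its reverse cost the same).
Maris - Upland - Ridge - Sutton - Corby - Easton - Maris: 21+6+17+21+7+16 = 88
Maris - Upland - Ridge - Sutton - Easton - Corby - Maris: 21+6+17+23+7+20 = 94
Maris - Upland - Ridge - Corby - Sutton - Easton - Maris: 21+6+5+21+23+16 = 92
Maris - Upland - Ridge - Corby - Easton - Sutton - Maris: 21+6+5+7+23+15 = 77
Maris - Upland - Ridge - Easton - Sutton - Corby - Maris: 21+6+11+23+21+20 = 102
Maris - Upland - Ridge - Easton - Corby - Sutton - Maris: 21+6+11+7+21+15 = 81
Maris - Upland - Sutton - Ridge - Corby - Easton - Maris: 21+14+17+5+7+16 = 80
Maris - Upland - Sutton - Ridge - Easton - Corby - Maris: 21+14+17+11+7+20 = 90
Maris - Upland - Sutton - Corby - Ridge - Easton - Maris: 21+14+21+5+11+16 = 88
Maris - Upland - Sutton - Corby - Easton - Ridge - Maris: 21+14+21+7+11+19 = 93
Maris - Upland - Sutton - Easton - Ridge - Corby - Maris: 21+14+23+11+5+20 = 94
Maris - Upland - Sutton - Easton - Corby - Ridge - Maris: 21+14+23+7+5+19 = 89
Maris - Upland - Corby - Ridge - Sutton - Easton - Maris: 21+11+5+17+23+16 = 93
Maris - Upland - Corby - Ridge - Easton - Sutton - Maris: 21+11+5+11+23+15 = 86
… (46 more)
Maris - Sutton - Upland - Ridge - Corby - Easton - Maris: 15+14+6+5+7+16 = 63  ← best
The minimum is 63.
One optimal route: Maris → Sutton → Upland → Ridge → Corby → Easton → Maris (or its reverse).

Minimum total distance: 63 miles.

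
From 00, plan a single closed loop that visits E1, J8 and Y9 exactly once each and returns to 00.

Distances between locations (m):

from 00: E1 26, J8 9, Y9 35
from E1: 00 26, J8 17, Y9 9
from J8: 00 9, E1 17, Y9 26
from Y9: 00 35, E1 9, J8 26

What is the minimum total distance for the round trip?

00 → E1 → J8 → Y9 → 00: 26+17+26+35 = 104
00 → E1 → Y9 → J8 → 00: 26+9+26+9 = 70
00 → J8 → E1 → Y9 → 00: 9+17+9+35 = 70
The minimum is 70.
One optimal route: 00 → E1 → Y9 → J8 → 00 (or its reverse).

70 m — the shortest possible round trip.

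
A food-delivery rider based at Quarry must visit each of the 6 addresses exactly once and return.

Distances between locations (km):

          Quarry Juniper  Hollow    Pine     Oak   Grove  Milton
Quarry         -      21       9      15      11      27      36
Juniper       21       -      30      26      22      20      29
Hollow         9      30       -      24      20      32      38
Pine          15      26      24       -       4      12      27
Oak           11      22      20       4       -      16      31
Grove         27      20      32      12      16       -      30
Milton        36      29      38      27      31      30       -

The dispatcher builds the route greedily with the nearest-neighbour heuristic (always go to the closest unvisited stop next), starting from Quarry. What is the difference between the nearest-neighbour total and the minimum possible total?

Excess over optimum: 7 km.

Quarry: Hollow=9, Oak=11, Pine=15, Juniper=21, Grove=27, Milton=36 ⇒ Hollow
Hollow: Oak=20, Pine=24, Juniper=30, Grove=32, Milton=38 ⇒ Oak
Oak: Pine=4, Grove=16, Juniper=22, Milton=31 ⇒ Pine
Pine: Grove=12, Juniper=26, Milton=27 ⇒ Grove
Grove: Juniper=20, Milton=30 ⇒ Juniper
Juniper: Milton=29 ⇒ Milton
NN route Quarry → Hollow → Oak → Pine → Grove → Juniper → Milton → Quarry costs 130.
Optimal: Quarry → Hollow → Milton → Juniper → Grove → Pine → Oak → Quarry costs 123 (by enumerating all 360 distinct tours).
Excess = 130 − 123 = 7.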